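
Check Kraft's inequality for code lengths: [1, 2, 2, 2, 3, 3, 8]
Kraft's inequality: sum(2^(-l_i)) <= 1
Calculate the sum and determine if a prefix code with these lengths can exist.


Sum = 2^(-1) + 2^(-2) + 2^(-2) + 2^(-2) + 2^(-3) + 2^(-3) + 2^(-8)
    = 0.5 + 0.25 + 0.25 + 0.25 + 0.125 + 0.125 + 0.00390625
    = 385/256 = 1.50390625
Since 1.50390625 > 1, Kraft's inequality is NOT satisfied.
A prefix code with these lengths CANNOT exist.

Kraft sum = 1.50390625. Not satisfied.


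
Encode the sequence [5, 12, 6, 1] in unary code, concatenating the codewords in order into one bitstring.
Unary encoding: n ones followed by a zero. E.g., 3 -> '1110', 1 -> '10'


Encode each number as n ones followed by a terminating 0:
  5 -> 111110 (6 bits)
  12 -> 1111111111110 (13 bits)
  6 -> 1111110 (7 bits)
  1 -> 10 (2 bits)
Total length = 6 + 13 + 7 + 2 = 28 bits.

Unary([5, 12, 6, 1]) = 1111101111111111110111111010 (28 bits)


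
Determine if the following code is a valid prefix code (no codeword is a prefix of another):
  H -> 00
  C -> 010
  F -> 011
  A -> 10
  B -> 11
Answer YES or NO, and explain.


Checking each pair (does one codeword prefix another?):
  H='00' vs C='010': no prefix
  H='00' vs F='011': no prefix
  H='00' vs A='10': no prefix
  H='00' vs B='11': no prefix
  C='010' vs H='00': no prefix
  C='010' vs F='011': no prefix
  C='010' vs A='10': no prefix
  C='010' vs B='11': no prefix
  F='011' vs H='00': no prefix
  F='011' vs C='010': no prefix
  F='011' vs A='10': no prefix
  F='011' vs B='11': no prefix
  A='10' vs H='00': no prefix
  A='10' vs C='010': no prefix
  A='10' vs F='011': no prefix
  A='10' vs B='11': no prefix
  B='11' vs H='00': no prefix
  B='11' vs C='010': no prefix
  B='11' vs F='011': no prefix
  B='11' vs A='10': no prefix
No violation found over all pairs.

YES -- this is a valid prefix code. No codeword is a prefix of any other codeword.


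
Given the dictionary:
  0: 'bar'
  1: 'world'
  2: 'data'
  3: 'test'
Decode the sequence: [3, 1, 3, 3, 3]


Look up each index in the dictionary:
  3 -> 'test'
  1 -> 'world'
  3 -> 'test'
  3 -> 'test'
  3 -> 'test'

Decoded: "test world test test test"


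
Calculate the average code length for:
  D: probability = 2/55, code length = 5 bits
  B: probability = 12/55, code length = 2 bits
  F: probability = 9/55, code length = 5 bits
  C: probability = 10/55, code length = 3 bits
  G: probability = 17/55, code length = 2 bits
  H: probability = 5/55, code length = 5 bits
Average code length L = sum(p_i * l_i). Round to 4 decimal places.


Weighted contributions p_i * l_i:
  D: (2/55) * 5 = 10/55
  B: (12/55) * 2 = 24/55
  F: (9/55) * 5 = 45/55
  C: (10/55) * 3 = 30/55
  G: (17/55) * 2 = 34/55
  H: (5/55) * 5 = 25/55
Sum = (10 + 24 + 45 + 30 + 34 + 25)/55 = 168/55

L = 168/55 = 3.0545 bits/symbol


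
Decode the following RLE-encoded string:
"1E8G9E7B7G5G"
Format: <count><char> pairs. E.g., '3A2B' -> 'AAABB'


Expanding each <count><char> pair:
  1E -> 'E'
  8G -> 'GGGGGGGG'
  9E -> 'EEEEEEEEE'
  7B -> 'BBBBBBB'
  7G -> 'GGGGGGG'
  5G -> 'GGGGG'

Decoded = EGGGGGGGGEEEEEEEEEBBBBBBBGGGGGGGGGGGG


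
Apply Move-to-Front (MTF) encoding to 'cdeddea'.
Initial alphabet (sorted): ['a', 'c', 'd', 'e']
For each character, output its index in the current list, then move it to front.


MTF encoding:
'c': index 1 in ['a', 'c', 'd', 'e'] -> ['c', 'a', 'd', 'e']
'd': index 2 in ['c', 'a', 'd', 'e'] -> ['d', 'c', 'a', 'e']
'e': index 3 in ['d', 'c', 'a', 'e'] -> ['e', 'd', 'c', 'a']
'd': index 1 in ['e', 'd', 'c', 'a'] -> ['d', 'e', 'c', 'a']
'd': index 0 in ['d', 'e', 'c', 'a'] -> ['d', 'e', 'c', 'a']
'e': index 1 in ['d', 'e', 'c', 'a'] -> ['e', 'd', 'c', 'a']
'a': index 3 in ['e', 'd', 'c', 'a'] -> ['a', 'e', 'd', 'c']


Output: [1, 2, 3, 1, 0, 1, 3]


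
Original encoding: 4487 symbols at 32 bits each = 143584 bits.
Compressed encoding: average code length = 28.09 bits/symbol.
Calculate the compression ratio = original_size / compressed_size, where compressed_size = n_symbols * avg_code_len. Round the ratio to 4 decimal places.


original_size = n_symbols * orig_bits = 4487 * 32 = 143584 bits
compressed_size = n_symbols * avg_code_len = 4487 * 28.09 = 126039.83 bits
ratio = original_size / compressed_size = 143584 / 126039.83 = 1.1392

Compression ratio = 1.1392


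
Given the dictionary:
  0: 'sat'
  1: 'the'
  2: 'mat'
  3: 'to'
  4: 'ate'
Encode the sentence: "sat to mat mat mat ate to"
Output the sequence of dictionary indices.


Look up each word in the dictionary:
  'sat' -> 0
  'to' -> 3
  'mat' -> 2
  'mat' -> 2
  'mat' -> 2
  'ate' -> 4
  'to' -> 3

Encoded: [0, 3, 2, 2, 2, 4, 3]


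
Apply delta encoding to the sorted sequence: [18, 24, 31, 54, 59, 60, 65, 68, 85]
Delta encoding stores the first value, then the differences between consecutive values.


First value: 18
Deltas:
  24 - 18 = 6
  31 - 24 = 7
  54 - 31 = 23
  59 - 54 = 5
  60 - 59 = 1
  65 - 60 = 5
  68 - 65 = 3
  85 - 68 = 17


Delta encoded: [18, 6, 7, 23, 5, 1, 5, 3, 17]


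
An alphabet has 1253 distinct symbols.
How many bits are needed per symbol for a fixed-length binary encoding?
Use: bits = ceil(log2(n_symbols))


log2(1253) = 10.2912
Bracket: 2^10 = 1024 < 1253 <= 2^11 = 2048
So ceil(log2(1253)) = 11

bits = ceil(log2(1253)) = ceil(10.2912) = 11 bits


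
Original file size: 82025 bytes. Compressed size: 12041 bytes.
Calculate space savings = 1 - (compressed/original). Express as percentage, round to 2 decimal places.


ratio = compressed/original = 12041/82025 = 0.146797
savings = 1 - ratio = 1 - 0.146797 = 0.853203
as a percentage: 0.853203 * 100 = 85.32%

Space savings = 1 - 12041/82025 = 85.32%


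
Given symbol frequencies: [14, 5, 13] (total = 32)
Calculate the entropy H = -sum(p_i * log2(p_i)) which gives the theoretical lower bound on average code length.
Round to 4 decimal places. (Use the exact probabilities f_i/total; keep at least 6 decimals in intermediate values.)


Per-symbol terms -p_i * log2(p_i) with p_i = f_i/32:
  p = 14/32 = 0.437500: log2(p) = -1.192645, -p*log2(p) = 0.521782
  p = 5/32 = 0.156250: log2(p) = -2.678072, -p*log2(p) = 0.418449
  p = 13/32 = 0.406250: log2(p) = -1.299560, -p*log2(p) = 0.527946
H = 0.521782 + 0.418449 + 0.527946 = 1.468177

H = 1.4682 bits/symbol


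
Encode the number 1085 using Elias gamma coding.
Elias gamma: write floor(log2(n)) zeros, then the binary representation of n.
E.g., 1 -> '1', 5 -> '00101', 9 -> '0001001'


num_bits = floor(log2(1085)) + 1 = 11
leading_zeros = num_bits - 1 = 10
binary(1085) = 10000111101

Elias gamma(1085) = '0000000000' + '10000111101' = 000000000010000111101 (21 bits)


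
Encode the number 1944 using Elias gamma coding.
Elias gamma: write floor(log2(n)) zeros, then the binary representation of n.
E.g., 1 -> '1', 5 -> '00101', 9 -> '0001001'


num_bits = floor(log2(1944)) + 1 = 11
leading_zeros = num_bits - 1 = 10
binary(1944) = 11110011000

Elias gamma(1944) = '0000000000' + '11110011000' = 000000000011110011000 (21 bits)


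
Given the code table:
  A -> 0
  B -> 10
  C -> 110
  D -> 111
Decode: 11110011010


Decoding:
111 -> D
10 -> B
0 -> A
110 -> C
10 -> B


Result: DBACB


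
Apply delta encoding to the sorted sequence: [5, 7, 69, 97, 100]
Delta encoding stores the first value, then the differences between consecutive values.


First value: 5
Deltas:
  7 - 5 = 2
  69 - 7 = 62
  97 - 69 = 28
  100 - 97 = 3


Delta encoded: [5, 2, 62, 28, 3]


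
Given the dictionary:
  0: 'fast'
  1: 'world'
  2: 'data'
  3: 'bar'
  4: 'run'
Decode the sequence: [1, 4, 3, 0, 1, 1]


Look up each index in the dictionary:
  1 -> 'world'
  4 -> 'run'
  3 -> 'bar'
  0 -> 'fast'
  1 -> 'world'
  1 -> 'world'

Decoded: "world run bar fast world world"


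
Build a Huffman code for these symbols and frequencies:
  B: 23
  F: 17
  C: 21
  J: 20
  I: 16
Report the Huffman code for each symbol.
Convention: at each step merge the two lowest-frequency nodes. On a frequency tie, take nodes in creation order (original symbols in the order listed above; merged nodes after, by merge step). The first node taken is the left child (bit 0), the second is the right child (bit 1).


Huffman tree construction:
Step 1: Merge I(16) + F(17) = 33
Step 2: Merge J(20) + C(21) = 41
Step 3: Merge B(23) + (I+F)(33) = 56
Step 4: Merge (J+C)(41) + (B+(I+F))(56) = 97
Read each symbol's code off the tree from the root (left child = 0, right child = 1).

Codes:
  B: 10 (length 2)
  F: 111 (length 3)
  C: 01 (length 2)
  J: 00 (length 2)
  I: 110 (length 3)
Average code length: 227/97 = 2.3402 bits/symbol


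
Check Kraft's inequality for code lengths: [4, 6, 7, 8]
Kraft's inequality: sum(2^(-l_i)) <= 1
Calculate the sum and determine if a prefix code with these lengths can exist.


Sum = 2^(-4) + 2^(-6) + 2^(-7) + 2^(-8)
    = 0.0625 + 0.015625 + 0.0078125 + 0.00390625
    = 23/256 = 0.08984375
Since 0.08984375 <= 1, Kraft's inequality IS satisfied.
A prefix code with these lengths CAN exist.

Kraft sum = 0.08984375. Satisfied.


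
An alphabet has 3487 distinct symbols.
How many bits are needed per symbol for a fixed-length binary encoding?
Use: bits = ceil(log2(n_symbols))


log2(3487) = 11.7678
Bracket: 2^11 = 2048 < 3487 <= 2^12 = 4096
So ceil(log2(3487)) = 12

bits = ceil(log2(3487)) = ceil(11.7678) = 12 bits


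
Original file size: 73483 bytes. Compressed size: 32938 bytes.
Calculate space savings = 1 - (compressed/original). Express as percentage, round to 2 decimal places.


ratio = compressed/original = 32938/73483 = 0.44824
savings = 1 - ratio = 1 - 0.44824 = 0.55176
as a percentage: 0.55176 * 100 = 55.18%

Space savings = 1 - 32938/73483 = 55.18%


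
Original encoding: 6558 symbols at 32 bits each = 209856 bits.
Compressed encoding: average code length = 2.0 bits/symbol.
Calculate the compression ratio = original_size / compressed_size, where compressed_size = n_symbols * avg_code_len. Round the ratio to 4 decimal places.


original_size = n_symbols * orig_bits = 6558 * 32 = 209856 bits
compressed_size = n_symbols * avg_code_len = 6558 * 2.0 = 13116.0 bits
ratio = original_size / compressed_size = 209856 / 13116.0 = 16.0

Compression ratio = 16.0


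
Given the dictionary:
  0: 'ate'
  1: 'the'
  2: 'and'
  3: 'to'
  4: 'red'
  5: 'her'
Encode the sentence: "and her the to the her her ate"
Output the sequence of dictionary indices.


Look up each word in the dictionary:
  'and' -> 2
  'her' -> 5
  'the' -> 1
  'to' -> 3
  'the' -> 1
  'her' -> 5
  'her' -> 5
  'ate' -> 0

Encoded: [2, 5, 1, 3, 1, 5, 5, 0]


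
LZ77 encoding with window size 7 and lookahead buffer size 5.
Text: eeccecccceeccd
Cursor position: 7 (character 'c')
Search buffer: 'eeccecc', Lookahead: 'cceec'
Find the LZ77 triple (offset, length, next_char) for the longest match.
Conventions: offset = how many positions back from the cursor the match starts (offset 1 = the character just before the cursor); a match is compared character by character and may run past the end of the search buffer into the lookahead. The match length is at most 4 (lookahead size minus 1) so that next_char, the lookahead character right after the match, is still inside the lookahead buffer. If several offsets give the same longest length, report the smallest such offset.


Try each offset into the search buffer:
  offset=1 (pos 6, char 'c'): match length 2
  offset=2 (pos 5, char 'c'): match length 2
  offset=3 (pos 4, char 'e'): match length 0
  offset=4 (pos 3, char 'c'): match length 1
  offset=5 (pos 2, char 'c'): match length 3
  offset=6 (pos 1, char 'e'): match length 0
  offset=7 (pos 0, char 'e'): match length 0
Longest match has length 3 at offset 5.
next_char = character at position 7 + 3 = 10 -> 'e'

Best match: offset=5, length=3 (matching 'cce' starting at position 2)
LZ77 triple: (5, 3, 'e')


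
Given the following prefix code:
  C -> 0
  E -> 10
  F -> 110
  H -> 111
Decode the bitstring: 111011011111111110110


Decoding step by step:
Bits 111 -> H
Bits 0 -> C
Bits 110 -> F
Bits 111 -> H
Bits 111 -> H
Bits 111 -> H
Bits 10 -> E
Bits 110 -> F


Decoded message: HCFHHHEF


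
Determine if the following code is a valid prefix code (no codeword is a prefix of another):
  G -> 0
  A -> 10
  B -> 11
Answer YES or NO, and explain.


Checking each pair (does one codeword prefix another?):
  G='0' vs A='10': no prefix
  G='0' vs B='11': no prefix
  A='10' vs G='0': no prefix
  A='10' vs B='11': no prefix
  B='11' vs G='0': no prefix
  B='11' vs A='10': no prefix
No violation found over all pairs.

YES -- this is a valid prefix code. No codeword is a prefix of any other codeword.


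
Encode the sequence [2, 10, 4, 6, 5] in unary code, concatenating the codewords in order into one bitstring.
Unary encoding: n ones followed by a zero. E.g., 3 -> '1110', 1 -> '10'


Encode each number as n ones followed by a terminating 0:
  2 -> 110 (3 bits)
  10 -> 11111111110 (11 bits)
  4 -> 11110 (5 bits)
  6 -> 1111110 (7 bits)
  5 -> 111110 (6 bits)
Total length = 3 + 11 + 5 + 7 + 6 = 32 bits.

Unary([2, 10, 4, 6, 5]) = 11011111111110111101111110111110 (32 bits)


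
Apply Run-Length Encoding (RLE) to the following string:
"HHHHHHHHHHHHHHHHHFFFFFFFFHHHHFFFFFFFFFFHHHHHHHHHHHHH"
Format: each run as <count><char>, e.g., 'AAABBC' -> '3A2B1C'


Scanning runs left to right:
  i=0: run of 'H' x 17 -> '17H'
  i=17: run of 'F' x 8 -> '8F'
  i=25: run of 'H' x 4 -> '4H'
  i=29: run of 'F' x 10 -> '10F'
  i=39: run of 'H' x 13 -> '13H'

RLE = 17H8F4H10F13H


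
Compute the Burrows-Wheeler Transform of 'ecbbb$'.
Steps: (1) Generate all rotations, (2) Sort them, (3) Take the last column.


Rotations (sorted):
  0: $ecbbb -> last char: b
  1: b$ecbb -> last char: b
  2: bb$ecb -> last char: b
  3: bbb$ec -> last char: c
  4: cbbb$e -> last char: e
  5: ecbbb$ -> last char: $


BWT = bbbce$


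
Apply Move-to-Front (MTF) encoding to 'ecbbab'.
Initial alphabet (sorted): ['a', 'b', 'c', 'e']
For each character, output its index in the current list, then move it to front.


MTF encoding:
'e': index 3 in ['a', 'b', 'c', 'e'] -> ['e', 'a', 'b', 'c']
'c': index 3 in ['e', 'a', 'b', 'c'] -> ['c', 'e', 'a', 'b']
'b': index 3 in ['c', 'e', 'a', 'b'] -> ['b', 'c', 'e', 'a']
'b': index 0 in ['b', 'c', 'e', 'a'] -> ['b', 'c', 'e', 'a']
'a': index 3 in ['b', 'c', 'e', 'a'] -> ['a', 'b', 'c', 'e']
'b': index 1 in ['a', 'b', 'c', 'e'] -> ['b', 'a', 'c', 'e']


Output: [3, 3, 3, 0, 3, 1]


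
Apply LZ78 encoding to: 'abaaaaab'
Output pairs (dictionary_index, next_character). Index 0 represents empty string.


LZ78 encoding steps:
Dictionary: {0: ''}
Step 1: w='' (idx 0), next='a' -> output (0, 'a'), add 'a' as idx 1
Step 2: w='' (idx 0), next='b' -> output (0, 'b'), add 'b' as idx 2
Step 3: w='a' (idx 1), next='a' -> output (1, 'a'), add 'aa' as idx 3
Step 4: w='aa' (idx 3), next='a' -> output (3, 'a'), add 'aaa' as idx 4
Step 5: w='b' (idx 2), end of input -> output (2, '')


Encoded: [(0, 'a'), (0, 'b'), (1, 'a'), (3, 'a'), (2, '')]


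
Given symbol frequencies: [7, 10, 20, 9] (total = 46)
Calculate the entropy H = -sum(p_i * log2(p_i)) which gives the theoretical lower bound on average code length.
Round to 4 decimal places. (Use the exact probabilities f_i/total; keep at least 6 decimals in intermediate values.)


Per-symbol terms -p_i * log2(p_i) with p_i = f_i/46:
  p = 7/46 = 0.152174: log2(p) = -2.716207, -p*log2(p) = 0.413336
  p = 10/46 = 0.217391: log2(p) = -2.201634, -p*log2(p) = 0.478616
  p = 20/46 = 0.434783: log2(p) = -1.201634, -p*log2(p) = 0.522450
  p = 9/46 = 0.195652: log2(p) = -2.353637, -p*log2(p) = 0.460494
H = 0.413336 + 0.478616 + 0.522450 + 0.460494 = 1.874896

H = 1.8749 bits/symbol


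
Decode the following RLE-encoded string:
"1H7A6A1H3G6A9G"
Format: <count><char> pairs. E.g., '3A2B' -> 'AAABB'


Expanding each <count><char> pair:
  1H -> 'H'
  7A -> 'AAAAAAA'
  6A -> 'AAAAAA'
  1H -> 'H'
  3G -> 'GGG'
  6A -> 'AAAAAA'
  9G -> 'GGGGGGGGG'

Decoded = HAAAAAAAAAAAAAHGGGAAAAAAGGGGGGGGG


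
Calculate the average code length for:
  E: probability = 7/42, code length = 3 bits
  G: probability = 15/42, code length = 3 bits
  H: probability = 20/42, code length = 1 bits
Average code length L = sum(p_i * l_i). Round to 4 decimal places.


Weighted contributions p_i * l_i:
  E: (7/42) * 3 = 21/42
  G: (15/42) * 3 = 45/42
  H: (20/42) * 1 = 20/42
Sum = (21 + 45 + 20)/42 = 86/42

L = 86/42 = 2.0476 bits/symbol


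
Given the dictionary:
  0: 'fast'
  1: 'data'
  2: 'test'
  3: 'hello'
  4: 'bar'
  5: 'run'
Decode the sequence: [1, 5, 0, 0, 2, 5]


Look up each index in the dictionary:
  1 -> 'data'
  5 -> 'run'
  0 -> 'fast'
  0 -> 'fast'
  2 -> 'test'
  5 -> 'run'

Decoded: "data run fast fast test run"


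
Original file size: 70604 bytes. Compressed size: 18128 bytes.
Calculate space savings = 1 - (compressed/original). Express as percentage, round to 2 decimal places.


ratio = compressed/original = 18128/70604 = 0.256756
savings = 1 - ratio = 1 - 0.256756 = 0.743244
as a percentage: 0.743244 * 100 = 74.32%

Space savings = 1 - 18128/70604 = 74.32%


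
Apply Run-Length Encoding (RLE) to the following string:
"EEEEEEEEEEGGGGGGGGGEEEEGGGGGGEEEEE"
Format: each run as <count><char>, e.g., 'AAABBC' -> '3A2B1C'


Scanning runs left to right:
  i=0: run of 'E' x 10 -> '10E'
  i=10: run of 'G' x 9 -> '9G'
  i=19: run of 'E' x 4 -> '4E'
  i=23: run of 'G' x 6 -> '6G'
  i=29: run of 'E' x 5 -> '5E'

RLE = 10E9G4E6G5E


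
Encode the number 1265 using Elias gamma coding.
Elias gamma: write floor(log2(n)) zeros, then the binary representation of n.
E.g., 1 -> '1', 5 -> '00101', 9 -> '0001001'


num_bits = floor(log2(1265)) + 1 = 11
leading_zeros = num_bits - 1 = 10
binary(1265) = 10011110001

Elias gamma(1265) = '0000000000' + '10011110001' = 000000000010011110001 (21 bits)


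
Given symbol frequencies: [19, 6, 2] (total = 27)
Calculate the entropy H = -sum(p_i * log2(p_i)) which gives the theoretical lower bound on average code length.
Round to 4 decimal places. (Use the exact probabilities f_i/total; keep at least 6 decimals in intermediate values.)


Per-symbol terms -p_i * log2(p_i) with p_i = f_i/27:
  p = 19/27 = 0.703704: log2(p) = -0.506960, -p*log2(p) = 0.356750
  p = 6/27 = 0.222222: log2(p) = -2.169925, -p*log2(p) = 0.482206
  p = 2/27 = 0.074074: log2(p) = -3.754888, -p*log2(p) = 0.278140
H = 0.356750 + 0.482206 + 0.278140 = 1.117096

H = 1.1171 bits/symbol


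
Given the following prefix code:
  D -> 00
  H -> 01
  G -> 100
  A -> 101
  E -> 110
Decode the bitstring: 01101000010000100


Decoding step by step:
Bits 01 -> H
Bits 101 -> A
Bits 00 -> D
Bits 00 -> D
Bits 100 -> G
Bits 00 -> D
Bits 100 -> G


Decoded message: HADDGDG


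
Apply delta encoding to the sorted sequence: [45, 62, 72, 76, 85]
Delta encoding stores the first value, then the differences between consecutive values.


First value: 45
Deltas:
  62 - 45 = 17
  72 - 62 = 10
  76 - 72 = 4
  85 - 76 = 9


Delta encoded: [45, 17, 10, 4, 9]


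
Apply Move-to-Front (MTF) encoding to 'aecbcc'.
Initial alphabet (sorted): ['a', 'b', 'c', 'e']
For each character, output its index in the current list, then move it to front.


MTF encoding:
'a': index 0 in ['a', 'b', 'c', 'e'] -> ['a', 'b', 'c', 'e']
'e': index 3 in ['a', 'b', 'c', 'e'] -> ['e', 'a', 'b', 'c']
'c': index 3 in ['e', 'a', 'b', 'c'] -> ['c', 'e', 'a', 'b']
'b': index 3 in ['c', 'e', 'a', 'b'] -> ['b', 'c', 'e', 'a']
'c': index 1 in ['b', 'c', 'e', 'a'] -> ['c', 'b', 'e', 'a']
'c': index 0 in ['c', 'b', 'e', 'a'] -> ['c', 'b', 'e', 'a']


Output: [0, 3, 3, 3, 1, 0]


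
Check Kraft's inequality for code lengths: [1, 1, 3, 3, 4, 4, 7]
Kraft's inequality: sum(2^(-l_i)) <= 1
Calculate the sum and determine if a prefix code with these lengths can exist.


Sum = 2^(-1) + 2^(-1) + 2^(-3) + 2^(-3) + 2^(-4) + 2^(-4) + 2^(-7)
    = 0.5 + 0.5 + 0.125 + 0.125 + 0.0625 + 0.0625 + 0.0078125
    = 177/128 = 1.3828125
Since 1.3828125 > 1, Kraft's inequality is NOT satisfied.
A prefix code with these lengths CANNOT exist.

Kraft sum = 1.3828125. Not satisfied.


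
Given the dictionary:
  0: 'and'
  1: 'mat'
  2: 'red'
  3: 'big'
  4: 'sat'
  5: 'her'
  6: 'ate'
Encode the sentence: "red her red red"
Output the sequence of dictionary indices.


Look up each word in the dictionary:
  'red' -> 2
  'her' -> 5
  'red' -> 2
  'red' -> 2

Encoded: [2, 5, 2, 2]


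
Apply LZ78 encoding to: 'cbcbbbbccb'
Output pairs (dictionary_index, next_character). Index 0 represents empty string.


LZ78 encoding steps:
Dictionary: {0: ''}
Step 1: w='' (idx 0), next='c' -> output (0, 'c'), add 'c' as idx 1
Step 2: w='' (idx 0), next='b' -> output (0, 'b'), add 'b' as idx 2
Step 3: w='c' (idx 1), next='b' -> output (1, 'b'), add 'cb' as idx 3
Step 4: w='b' (idx 2), next='b' -> output (2, 'b'), add 'bb' as idx 4
Step 5: w='b' (idx 2), next='c' -> output (2, 'c'), add 'bc' as idx 5
Step 6: w='cb' (idx 3), end of input -> output (3, '')


Encoded: [(0, 'c'), (0, 'b'), (1, 'b'), (2, 'b'), (2, 'c'), (3, '')]


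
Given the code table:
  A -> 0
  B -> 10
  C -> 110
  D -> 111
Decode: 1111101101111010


Decoding:
111 -> D
110 -> C
110 -> C
111 -> D
10 -> B
10 -> B


Result: DCCDBB


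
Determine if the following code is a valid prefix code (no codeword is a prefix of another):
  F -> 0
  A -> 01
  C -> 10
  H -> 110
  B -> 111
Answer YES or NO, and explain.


Checking each pair (does one codeword prefix another?):
  F='0' vs A='01': prefix -- VIOLATION

NO -- this is NOT a valid prefix code. F (0) is a prefix of A (01).


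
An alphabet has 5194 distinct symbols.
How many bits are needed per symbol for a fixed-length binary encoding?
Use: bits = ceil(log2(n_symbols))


log2(5194) = 12.3426
Bracket: 2^12 = 4096 < 5194 <= 2^13 = 8192
So ceil(log2(5194)) = 13

bits = ceil(log2(5194)) = ceil(12.3426) = 13 bits


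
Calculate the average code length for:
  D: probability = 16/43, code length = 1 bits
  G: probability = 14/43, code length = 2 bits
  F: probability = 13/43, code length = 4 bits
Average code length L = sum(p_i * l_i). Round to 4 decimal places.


Weighted contributions p_i * l_i:
  D: (16/43) * 1 = 16/43
  G: (14/43) * 2 = 28/43
  F: (13/43) * 4 = 52/43
Sum = (16 + 28 + 52)/43 = 96/43

L = 96/43 = 2.2326 bits/symbol


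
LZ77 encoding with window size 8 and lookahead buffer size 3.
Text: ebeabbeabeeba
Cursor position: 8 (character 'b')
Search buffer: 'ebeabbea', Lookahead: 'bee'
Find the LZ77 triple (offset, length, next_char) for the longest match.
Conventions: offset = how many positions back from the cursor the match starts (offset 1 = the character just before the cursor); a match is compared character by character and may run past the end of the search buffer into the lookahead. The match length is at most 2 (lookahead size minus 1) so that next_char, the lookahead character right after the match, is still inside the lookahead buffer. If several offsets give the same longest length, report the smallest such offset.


Try each offset into the search buffer:
  offset=1 (pos 7, char 'a'): match length 0
  offset=2 (pos 6, char 'e'): match length 0
  offset=3 (pos 5, char 'b'): match length 2
  offset=4 (pos 4, char 'b'): match length 1
  offset=5 (pos 3, char 'a'): match length 0
  offset=6 (pos 2, char 'e'): match length 0
  offset=7 (pos 1, char 'b'): match length 2
  offset=8 (pos 0, char 'e'): match length 0
Longest match has length 2, found at offsets 3, 7; take the smallest, offset 3.
next_char = character at position 8 + 2 = 10 -> 'e'

Best match: offset=3, length=2 (matching 'be' starting at position 5)
LZ77 triple: (3, 2, 'e')


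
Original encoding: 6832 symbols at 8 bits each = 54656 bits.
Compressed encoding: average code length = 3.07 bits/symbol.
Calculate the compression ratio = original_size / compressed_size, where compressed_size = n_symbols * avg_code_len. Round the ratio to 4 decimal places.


original_size = n_symbols * orig_bits = 6832 * 8 = 54656 bits
compressed_size = n_symbols * avg_code_len = 6832 * 3.07 = 20974.24 bits
ratio = original_size / compressed_size = 54656 / 20974.24 = 2.6059

Compression ratio = 2.6059


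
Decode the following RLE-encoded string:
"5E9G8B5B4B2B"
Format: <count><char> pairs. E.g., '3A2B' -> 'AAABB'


Expanding each <count><char> pair:
  5E -> 'EEEEE'
  9G -> 'GGGGGGGGG'
  8B -> 'BBBBBBBB'
  5B -> 'BBBBB'
  4B -> 'BBBB'
  2B -> 'BB'

Decoded = EEEEEGGGGGGGGGBBBBBBBBBBBBBBBBBBB


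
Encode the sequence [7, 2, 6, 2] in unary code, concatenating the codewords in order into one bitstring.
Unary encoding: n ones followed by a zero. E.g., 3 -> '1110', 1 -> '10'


Encode each number as n ones followed by a terminating 0:
  7 -> 11111110 (8 bits)
  2 -> 110 (3 bits)
  6 -> 1111110 (7 bits)
  2 -> 110 (3 bits)
Total length = 8 + 3 + 7 + 3 = 21 bits.

Unary([7, 2, 6, 2]) = 111111101101111110110 (21 bits)


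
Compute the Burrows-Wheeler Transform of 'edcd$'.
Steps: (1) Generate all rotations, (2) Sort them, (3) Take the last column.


Rotations (sorted):
  0: $edcd -> last char: d
  1: cd$ed -> last char: d
  2: d$edc -> last char: c
  3: dcd$e -> last char: e
  4: edcd$ -> last char: $


BWT = ddce$


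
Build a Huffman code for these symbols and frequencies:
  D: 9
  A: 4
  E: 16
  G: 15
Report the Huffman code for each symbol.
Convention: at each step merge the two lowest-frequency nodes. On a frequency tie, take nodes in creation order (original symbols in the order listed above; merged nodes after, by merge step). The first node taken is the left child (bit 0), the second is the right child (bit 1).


Huffman tree construction:
Step 1: Merge A(4) + D(9) = 13
Step 2: Merge (A+D)(13) + G(15) = 28
Step 3: Merge E(16) + ((A+D)+G)(28) = 44
Read each symbol's code off the tree from the root (left child = 0, right child = 1).

Codes:
  D: 101 (length 3)
  A: 100 (length 3)
  E: 0 (length 1)
  G: 11 (length 2)
Average code length: 85/44 = 1.9318 bits/symbol


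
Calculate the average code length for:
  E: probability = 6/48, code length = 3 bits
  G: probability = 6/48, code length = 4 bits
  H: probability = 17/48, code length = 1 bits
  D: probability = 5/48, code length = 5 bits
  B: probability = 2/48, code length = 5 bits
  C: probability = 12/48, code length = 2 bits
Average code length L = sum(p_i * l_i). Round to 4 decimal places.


Weighted contributions p_i * l_i:
  E: (6/48) * 3 = 18/48
  G: (6/48) * 4 = 24/48
  H: (17/48) * 1 = 17/48
  D: (5/48) * 5 = 25/48
  B: (2/48) * 5 = 10/48
  C: (12/48) * 2 = 24/48
Sum = (18 + 24 + 17 + 25 + 10 + 24)/48 = 118/48

L = 118/48 = 2.4583 bits/symbol


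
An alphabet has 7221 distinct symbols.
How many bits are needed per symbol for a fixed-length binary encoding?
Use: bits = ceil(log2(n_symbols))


log2(7221) = 12.818
Bracket: 2^12 = 4096 < 7221 <= 2^13 = 8192
So ceil(log2(7221)) = 13

bits = ceil(log2(7221)) = ceil(12.818) = 13 bits


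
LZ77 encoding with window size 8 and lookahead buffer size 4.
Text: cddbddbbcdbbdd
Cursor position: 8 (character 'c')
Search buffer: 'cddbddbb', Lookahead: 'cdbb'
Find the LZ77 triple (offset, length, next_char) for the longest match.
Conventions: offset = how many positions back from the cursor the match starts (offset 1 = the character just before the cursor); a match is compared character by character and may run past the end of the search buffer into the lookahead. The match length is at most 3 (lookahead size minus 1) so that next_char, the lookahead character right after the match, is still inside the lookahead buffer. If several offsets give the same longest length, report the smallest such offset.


Try each offset into the search buffer:
  offset=1 (pos 7, char 'b'): match length 0
  offset=2 (pos 6, char 'b'): match length 0
  offset=3 (pos 5, char 'd'): match length 0
  offset=4 (pos 4, char 'd'): match length 0
  offset=5 (pos 3, char 'b'): match length 0
  offset=6 (pos 2, char 'd'): match length 0
  offset=7 (pos 1, char 'd'): match length 0
  offset=8 (pos 0, char 'c'): match length 2
Longest match has length 2 at offset 8.
next_char = character at position 8 + 2 = 10 -> 'b'

Best match: offset=8, length=2 (matching 'cd' starting at position 0)
LZ77 triple: (8, 2, 'b')


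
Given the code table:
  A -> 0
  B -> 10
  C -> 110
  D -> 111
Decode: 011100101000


Decoding:
0 -> A
111 -> D
0 -> A
0 -> A
10 -> B
10 -> B
0 -> A
0 -> A


Result: ADAABBAA


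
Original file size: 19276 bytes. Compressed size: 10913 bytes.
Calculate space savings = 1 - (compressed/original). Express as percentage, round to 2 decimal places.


ratio = compressed/original = 10913/19276 = 0.566144
savings = 1 - ratio = 1 - 0.566144 = 0.433856
as a percentage: 0.433856 * 100 = 43.39%

Space savings = 1 - 10913/19276 = 43.39%


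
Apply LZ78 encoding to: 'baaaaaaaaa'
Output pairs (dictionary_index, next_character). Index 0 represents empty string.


LZ78 encoding steps:
Dictionary: {0: ''}
Step 1: w='' (idx 0), next='b' -> output (0, 'b'), add 'b' as idx 1
Step 2: w='' (idx 0), next='a' -> output (0, 'a'), add 'a' as idx 2
Step 3: w='a' (idx 2), next='a' -> output (2, 'a'), add 'aa' as idx 3
Step 4: w='aa' (idx 3), next='a' -> output (3, 'a'), add 'aaa' as idx 4
Step 5: w='aaa' (idx 4), end of input -> output (4, '')


Encoded: [(0, 'b'), (0, 'a'), (2, 'a'), (3, 'a'), (4, '')]


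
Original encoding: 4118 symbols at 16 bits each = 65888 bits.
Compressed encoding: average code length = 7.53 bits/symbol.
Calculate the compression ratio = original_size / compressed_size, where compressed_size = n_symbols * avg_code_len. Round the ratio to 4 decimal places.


original_size = n_symbols * orig_bits = 4118 * 16 = 65888 bits
compressed_size = n_symbols * avg_code_len = 4118 * 7.53 = 31008.54 bits
ratio = original_size / compressed_size = 65888 / 31008.54 = 2.1248

Compression ratio = 2.1248


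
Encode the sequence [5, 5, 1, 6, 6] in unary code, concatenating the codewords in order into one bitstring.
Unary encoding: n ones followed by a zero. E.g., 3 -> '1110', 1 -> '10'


Encode each number as n ones followed by a terminating 0:
  5 -> 111110 (6 bits)
  5 -> 111110 (6 bits)
  1 -> 10 (2 bits)
  6 -> 1111110 (7 bits)
  6 -> 1111110 (7 bits)
Total length = 6 + 6 + 2 + 7 + 7 = 28 bits.

Unary([5, 5, 1, 6, 6]) = 1111101111101011111101111110 (28 bits)


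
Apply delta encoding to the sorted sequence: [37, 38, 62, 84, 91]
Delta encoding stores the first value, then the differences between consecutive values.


First value: 37
Deltas:
  38 - 37 = 1
  62 - 38 = 24
  84 - 62 = 22
  91 - 84 = 7


Delta encoded: [37, 1, 24, 22, 7]


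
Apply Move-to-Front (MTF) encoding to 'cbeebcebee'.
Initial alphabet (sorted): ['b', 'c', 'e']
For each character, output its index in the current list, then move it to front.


MTF encoding:
'c': index 1 in ['b', 'c', 'e'] -> ['c', 'b', 'e']
'b': index 1 in ['c', 'b', 'e'] -> ['b', 'c', 'e']
'e': index 2 in ['b', 'c', 'e'] -> ['e', 'b', 'c']
'e': index 0 in ['e', 'b', 'c'] -> ['e', 'b', 'c']
'b': index 1 in ['e', 'b', 'c'] -> ['b', 'e', 'c']
'c': index 2 in ['b', 'e', 'c'] -> ['c', 'b', 'e']
'e': index 2 in ['c', 'b', 'e'] -> ['e', 'c', 'b']
'b': index 2 in ['e', 'c', 'b'] -> ['b', 'e', 'c']
'e': index 1 in ['b', 'e', 'c'] -> ['e', 'b', 'c']
'e': index 0 in ['e', 'b', 'c'] -> ['e', 'b', 'c']


Output: [1, 1, 2, 0, 1, 2, 2, 2, 1, 0]


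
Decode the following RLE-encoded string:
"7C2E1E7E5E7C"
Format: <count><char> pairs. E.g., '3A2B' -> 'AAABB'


Expanding each <count><char> pair:
  7C -> 'CCCCCCC'
  2E -> 'EE'
  1E -> 'E'
  7E -> 'EEEEEEE'
  5E -> 'EEEEE'
  7C -> 'CCCCCCC'

Decoded = CCCCCCCEEEEEEEEEEEEEEECCCCCCC


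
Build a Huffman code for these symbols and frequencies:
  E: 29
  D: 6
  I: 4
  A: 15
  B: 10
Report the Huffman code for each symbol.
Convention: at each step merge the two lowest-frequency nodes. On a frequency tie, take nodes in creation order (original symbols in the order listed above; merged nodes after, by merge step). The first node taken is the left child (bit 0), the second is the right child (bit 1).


Huffman tree construction:
Step 1: Merge I(4) + D(6) = 10
Step 2: Merge B(10) + (I+D)(10) = 20
Step 3: Merge A(15) + (B+(I+D))(20) = 35
Step 4: Merge E(29) + (A+(B+(I+D)))(35) = 64
Read each symbol's code off the tree from the root (left child = 0, right child = 1).

Codes:
  E: 0 (length 1)
  D: 1111 (length 4)
  I: 1110 (length 4)
  A: 10 (length 2)
  B: 110 (length 3)
Average code length: 129/64 = 2.0156 bits/symbol


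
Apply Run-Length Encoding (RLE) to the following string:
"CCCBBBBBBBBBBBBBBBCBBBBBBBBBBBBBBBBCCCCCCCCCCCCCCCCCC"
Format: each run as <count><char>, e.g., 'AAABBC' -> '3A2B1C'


Scanning runs left to right:
  i=0: run of 'C' x 3 -> '3C'
  i=3: run of 'B' x 15 -> '15B'
  i=18: run of 'C' x 1 -> '1C'
  i=19: run of 'B' x 16 -> '16B'
  i=35: run of 'C' x 18 -> '18C'

RLE = 3C15B1C16B18C


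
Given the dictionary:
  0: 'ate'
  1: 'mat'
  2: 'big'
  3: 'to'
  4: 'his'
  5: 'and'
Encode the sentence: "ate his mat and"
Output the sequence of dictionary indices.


Look up each word in the dictionary:
  'ate' -> 0
  'his' -> 4
  'mat' -> 1
  'and' -> 5

Encoded: [0, 4, 1, 5]


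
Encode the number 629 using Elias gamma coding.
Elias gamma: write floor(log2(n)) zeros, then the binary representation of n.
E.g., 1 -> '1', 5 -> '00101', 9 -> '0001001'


num_bits = floor(log2(629)) + 1 = 10
leading_zeros = num_bits - 1 = 9
binary(629) = 1001110101

Elias gamma(629) = '000000000' + '1001110101' = 0000000001001110101 (19 bits)


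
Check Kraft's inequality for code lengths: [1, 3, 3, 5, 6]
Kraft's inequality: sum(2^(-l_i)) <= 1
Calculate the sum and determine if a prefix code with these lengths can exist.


Sum = 2^(-1) + 2^(-3) + 2^(-3) + 2^(-5) + 2^(-6)
    = 0.5 + 0.125 + 0.125 + 0.03125 + 0.015625
    = 51/64 = 0.796875
Since 0.796875 <= 1, Kraft's inequality IS satisfied.
A prefix code with these lengths CAN exist.

Kraft sum = 0.796875. Satisfied.


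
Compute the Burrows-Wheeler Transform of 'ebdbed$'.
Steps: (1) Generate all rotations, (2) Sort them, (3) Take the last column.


Rotations (sorted):
  0: $ebdbed -> last char: d
  1: bdbed$e -> last char: e
  2: bed$ebd -> last char: d
  3: d$ebdbe -> last char: e
  4: dbed$eb -> last char: b
  5: ebdbed$ -> last char: $
  6: ed$ebdb -> last char: b


BWT = dedeb$b


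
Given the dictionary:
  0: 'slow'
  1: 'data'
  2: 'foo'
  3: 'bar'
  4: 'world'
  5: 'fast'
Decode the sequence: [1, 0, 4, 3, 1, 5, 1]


Look up each index in the dictionary:
  1 -> 'data'
  0 -> 'slow'
  4 -> 'world'
  3 -> 'bar'
  1 -> 'data'
  5 -> 'fast'
  1 -> 'data'

Decoded: "data slow world bar data fast data"


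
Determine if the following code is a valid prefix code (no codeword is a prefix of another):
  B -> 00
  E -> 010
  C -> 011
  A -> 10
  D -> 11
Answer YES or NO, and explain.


Checking each pair (does one codeword prefix another?):
  B='00' vs E='010': no prefix
  B='00' vs C='011': no prefix
  B='00' vs A='10': no prefix
  B='00' vs D='11': no prefix
  E='010' vs B='00': no prefix
  E='010' vs C='011': no prefix
  E='010' vs A='10': no prefix
  E='010' vs D='11': no prefix
  C='011' vs B='00': no prefix
  C='011' vs E='010': no prefix
  C='011' vs A='10': no prefix
  C='011' vs D='11': no prefix
  A='10' vs B='00': no prefix
  A='10' vs E='010': no prefix
  A='10' vs C='011': no prefix
  A='10' vs D='11': no prefix
  D='11' vs B='00': no prefix
  D='11' vs E='010': no prefix
  D='11' vs C='011': no prefix
  D='11' vs A='10': no prefix
No violation found over all pairs.

YES -- this is a valid prefix code. No codeword is a prefix of any other codeword.


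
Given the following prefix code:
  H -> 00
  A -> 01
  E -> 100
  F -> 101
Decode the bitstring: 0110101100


Decoding step by step:
Bits 01 -> A
Bits 101 -> F
Bits 01 -> A
Bits 100 -> E


Decoded message: AFAE


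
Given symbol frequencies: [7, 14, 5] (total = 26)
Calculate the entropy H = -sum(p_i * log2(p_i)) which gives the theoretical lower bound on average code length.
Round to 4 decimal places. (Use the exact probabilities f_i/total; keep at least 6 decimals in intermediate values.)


Per-symbol terms -p_i * log2(p_i) with p_i = f_i/26:
  p = 7/26 = 0.269231: log2(p) = -1.893085, -p*log2(p) = 0.509677
  p = 14/26 = 0.538462: log2(p) = -0.893085, -p*log2(p) = 0.480892
  p = 5/26 = 0.192308: log2(p) = -2.378512, -p*log2(p) = 0.457406
H = 0.509677 + 0.480892 + 0.457406 = 1.447975

H = 1.448 bits/symbol


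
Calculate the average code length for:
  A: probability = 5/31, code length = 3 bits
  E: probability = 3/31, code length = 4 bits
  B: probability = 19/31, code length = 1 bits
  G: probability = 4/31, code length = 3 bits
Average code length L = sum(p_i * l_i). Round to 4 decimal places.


Weighted contributions p_i * l_i:
  A: (5/31) * 3 = 15/31
  E: (3/31) * 4 = 12/31
  B: (19/31) * 1 = 19/31
  G: (4/31) * 3 = 12/31
Sum = (15 + 12 + 19 + 12)/31 = 58/31

L = 58/31 = 1.8710 bits/symbol


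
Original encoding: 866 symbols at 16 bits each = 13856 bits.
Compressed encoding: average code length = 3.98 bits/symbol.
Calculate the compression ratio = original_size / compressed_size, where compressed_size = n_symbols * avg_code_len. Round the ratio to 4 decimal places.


original_size = n_symbols * orig_bits = 866 * 16 = 13856 bits
compressed_size = n_symbols * avg_code_len = 866 * 3.98 = 3446.68 bits
ratio = original_size / compressed_size = 13856 / 3446.68 = 4.0201

Compression ratio = 4.0201


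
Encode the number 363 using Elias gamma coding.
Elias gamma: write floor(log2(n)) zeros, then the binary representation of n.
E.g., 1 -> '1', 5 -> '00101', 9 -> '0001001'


num_bits = floor(log2(363)) + 1 = 9
leading_zeros = num_bits - 1 = 8
binary(363) = 101101011

Elias gamma(363) = '00000000' + '101101011' = 00000000101101011 (17 bits)


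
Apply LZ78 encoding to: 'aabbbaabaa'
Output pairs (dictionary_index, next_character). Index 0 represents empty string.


LZ78 encoding steps:
Dictionary: {0: ''}
Step 1: w='' (idx 0), next='a' -> output (0, 'a'), add 'a' as idx 1
Step 2: w='a' (idx 1), next='b' -> output (1, 'b'), add 'ab' as idx 2
Step 3: w='' (idx 0), next='b' -> output (0, 'b'), add 'b' as idx 3
Step 4: w='b' (idx 3), next='a' -> output (3, 'a'), add 'ba' as idx 4
Step 5: w='ab' (idx 2), next='a' -> output (2, 'a'), add 'aba' as idx 5
Step 6: w='a' (idx 1), end of input -> output (1, '')


Encoded: [(0, 'a'), (1, 'b'), (0, 'b'), (3, 'a'), (2, 'a'), (1, '')]


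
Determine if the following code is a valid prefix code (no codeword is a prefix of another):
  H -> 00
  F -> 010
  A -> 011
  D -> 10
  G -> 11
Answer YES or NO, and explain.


Checking each pair (does one codeword prefix another?):
  H='00' vs F='010': no prefix
  H='00' vs A='011': no prefix
  H='00' vs D='10': no prefix
  H='00' vs G='11': no prefix
  F='010' vs H='00': no prefix
  F='010' vs A='011': no prefix
  F='010' vs D='10': no prefix
  F='010' vs G='11': no prefix
  A='011' vs H='00': no prefix
  A='011' vs F='010': no prefix
  A='011' vs D='10': no prefix
  A='011' vs G='11': no prefix
  D='10' vs H='00': no prefix
  D='10' vs F='010': no prefix
  D='10' vs A='011': no prefix
  D='10' vs G='11': no prefix
  G='11' vs H='00': no prefix
  G='11' vs F='010': no prefix
  G='11' vs A='011': no prefix
  G='11' vs D='10': no prefix
No violation found over all pairs.

YES -- this is a valid prefix code. No codeword is a prefix of any other codeword.


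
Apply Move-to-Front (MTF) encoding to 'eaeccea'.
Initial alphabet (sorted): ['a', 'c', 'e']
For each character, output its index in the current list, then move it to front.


MTF encoding:
'e': index 2 in ['a', 'c', 'e'] -> ['e', 'a', 'c']
'a': index 1 in ['e', 'a', 'c'] -> ['a', 'e', 'c']
'e': index 1 in ['a', 'e', 'c'] -> ['e', 'a', 'c']
'c': index 2 in ['e', 'a', 'c'] -> ['c', 'e', 'a']
'c': index 0 in ['c', 'e', 'a'] -> ['c', 'e', 'a']
'e': index 1 in ['c', 'e', 'a'] -> ['e', 'c', 'a']
'a': index 2 in ['e', 'c', 'a'] -> ['a', 'e', 'c']


Output: [2, 1, 1, 2, 0, 1, 2]


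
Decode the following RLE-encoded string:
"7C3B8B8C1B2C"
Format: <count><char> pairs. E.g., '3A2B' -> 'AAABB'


Expanding each <count><char> pair:
  7C -> 'CCCCCCC'
  3B -> 'BBB'
  8B -> 'BBBBBBBB'
  8C -> 'CCCCCCCC'
  1B -> 'B'
  2C -> 'CC'

Decoded = CCCCCCCBBBBBBBBBBBCCCCCCCCBCC
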